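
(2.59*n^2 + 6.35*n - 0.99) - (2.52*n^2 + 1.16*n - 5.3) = 0.0699999999999998*n^2 + 5.19*n + 4.31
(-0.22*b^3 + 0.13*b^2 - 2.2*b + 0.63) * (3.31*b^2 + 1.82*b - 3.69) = -0.7282*b^5 + 0.0299*b^4 - 6.2336*b^3 - 2.3984*b^2 + 9.2646*b - 2.3247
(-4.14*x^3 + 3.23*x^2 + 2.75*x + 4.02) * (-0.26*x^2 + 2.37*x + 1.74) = 1.0764*x^5 - 10.6516*x^4 - 0.2635*x^3 + 11.0925*x^2 + 14.3124*x + 6.9948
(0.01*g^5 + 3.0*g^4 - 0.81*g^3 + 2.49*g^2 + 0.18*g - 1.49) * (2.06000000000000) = 0.0206*g^5 + 6.18*g^4 - 1.6686*g^3 + 5.1294*g^2 + 0.3708*g - 3.0694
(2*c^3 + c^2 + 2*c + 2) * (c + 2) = 2*c^4 + 5*c^3 + 4*c^2 + 6*c + 4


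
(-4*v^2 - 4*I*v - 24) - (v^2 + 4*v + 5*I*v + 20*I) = -5*v^2 - 4*v - 9*I*v - 24 - 20*I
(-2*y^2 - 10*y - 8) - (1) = -2*y^2 - 10*y - 9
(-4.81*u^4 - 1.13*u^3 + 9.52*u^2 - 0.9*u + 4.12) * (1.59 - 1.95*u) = 9.3795*u^5 - 5.4444*u^4 - 20.3607*u^3 + 16.8918*u^2 - 9.465*u + 6.5508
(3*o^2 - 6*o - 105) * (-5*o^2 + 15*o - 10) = -15*o^4 + 75*o^3 + 405*o^2 - 1515*o + 1050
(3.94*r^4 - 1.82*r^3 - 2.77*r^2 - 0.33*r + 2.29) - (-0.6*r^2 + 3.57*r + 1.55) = 3.94*r^4 - 1.82*r^3 - 2.17*r^2 - 3.9*r + 0.74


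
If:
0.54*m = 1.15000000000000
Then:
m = 2.13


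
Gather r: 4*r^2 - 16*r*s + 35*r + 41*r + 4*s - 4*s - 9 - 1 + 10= 4*r^2 + r*(76 - 16*s)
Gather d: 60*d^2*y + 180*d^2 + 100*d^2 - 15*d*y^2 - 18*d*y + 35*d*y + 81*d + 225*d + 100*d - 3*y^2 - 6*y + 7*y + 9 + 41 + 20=d^2*(60*y + 280) + d*(-15*y^2 + 17*y + 406) - 3*y^2 + y + 70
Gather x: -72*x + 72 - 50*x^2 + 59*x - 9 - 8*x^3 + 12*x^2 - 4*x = -8*x^3 - 38*x^2 - 17*x + 63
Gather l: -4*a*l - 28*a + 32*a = -4*a*l + 4*a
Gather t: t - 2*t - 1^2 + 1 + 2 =2 - t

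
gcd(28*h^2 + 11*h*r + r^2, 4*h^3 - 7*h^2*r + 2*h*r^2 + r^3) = 4*h + r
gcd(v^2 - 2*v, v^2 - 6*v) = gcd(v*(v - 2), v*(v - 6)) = v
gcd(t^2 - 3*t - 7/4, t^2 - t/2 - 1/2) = t + 1/2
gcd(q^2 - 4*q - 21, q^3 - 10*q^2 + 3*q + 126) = q^2 - 4*q - 21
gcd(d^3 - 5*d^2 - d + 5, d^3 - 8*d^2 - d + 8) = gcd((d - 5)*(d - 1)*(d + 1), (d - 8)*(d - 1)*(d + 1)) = d^2 - 1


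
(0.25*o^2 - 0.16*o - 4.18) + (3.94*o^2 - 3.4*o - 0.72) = 4.19*o^2 - 3.56*o - 4.9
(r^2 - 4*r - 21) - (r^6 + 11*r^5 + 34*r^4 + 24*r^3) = -r^6 - 11*r^5 - 34*r^4 - 24*r^3 + r^2 - 4*r - 21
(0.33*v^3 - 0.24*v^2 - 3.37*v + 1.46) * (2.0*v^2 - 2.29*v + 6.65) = 0.66*v^5 - 1.2357*v^4 - 3.9959*v^3 + 9.0413*v^2 - 25.7539*v + 9.709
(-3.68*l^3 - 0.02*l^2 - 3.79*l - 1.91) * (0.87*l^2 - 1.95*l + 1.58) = -3.2016*l^5 + 7.1586*l^4 - 9.0727*l^3 + 5.6972*l^2 - 2.2637*l - 3.0178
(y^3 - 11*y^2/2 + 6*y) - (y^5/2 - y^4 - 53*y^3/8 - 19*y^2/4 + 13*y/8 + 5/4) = -y^5/2 + y^4 + 61*y^3/8 - 3*y^2/4 + 35*y/8 - 5/4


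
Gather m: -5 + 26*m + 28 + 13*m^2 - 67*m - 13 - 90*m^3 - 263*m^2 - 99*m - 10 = -90*m^3 - 250*m^2 - 140*m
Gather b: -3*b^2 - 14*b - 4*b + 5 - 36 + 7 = -3*b^2 - 18*b - 24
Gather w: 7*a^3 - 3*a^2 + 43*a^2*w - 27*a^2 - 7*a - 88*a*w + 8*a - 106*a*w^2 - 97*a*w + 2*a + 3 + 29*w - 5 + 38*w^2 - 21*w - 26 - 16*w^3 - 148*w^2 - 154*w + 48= 7*a^3 - 30*a^2 + 3*a - 16*w^3 + w^2*(-106*a - 110) + w*(43*a^2 - 185*a - 146) + 20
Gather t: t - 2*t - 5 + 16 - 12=-t - 1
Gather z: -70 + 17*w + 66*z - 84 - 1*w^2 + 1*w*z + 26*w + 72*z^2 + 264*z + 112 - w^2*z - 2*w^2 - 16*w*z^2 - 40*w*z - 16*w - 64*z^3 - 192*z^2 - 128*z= -3*w^2 + 27*w - 64*z^3 + z^2*(-16*w - 120) + z*(-w^2 - 39*w + 202) - 42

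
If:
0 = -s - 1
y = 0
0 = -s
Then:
No Solution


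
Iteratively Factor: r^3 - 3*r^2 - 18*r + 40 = (r - 5)*(r^2 + 2*r - 8) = (r - 5)*(r - 2)*(r + 4)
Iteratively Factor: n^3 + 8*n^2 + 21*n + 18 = (n + 3)*(n^2 + 5*n + 6) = (n + 3)^2*(n + 2)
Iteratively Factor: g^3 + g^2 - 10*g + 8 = (g + 4)*(g^2 - 3*g + 2) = (g - 1)*(g + 4)*(g - 2)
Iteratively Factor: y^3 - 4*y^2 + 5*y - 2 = (y - 1)*(y^2 - 3*y + 2) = (y - 2)*(y - 1)*(y - 1)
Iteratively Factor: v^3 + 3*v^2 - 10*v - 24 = (v + 2)*(v^2 + v - 12) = (v + 2)*(v + 4)*(v - 3)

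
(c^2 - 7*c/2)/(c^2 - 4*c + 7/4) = 2*c/(2*c - 1)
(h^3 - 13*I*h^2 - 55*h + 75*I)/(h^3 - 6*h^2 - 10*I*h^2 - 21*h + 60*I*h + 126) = (h^2 - 10*I*h - 25)/(h^2 - h*(6 + 7*I) + 42*I)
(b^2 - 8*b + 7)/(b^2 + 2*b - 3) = (b - 7)/(b + 3)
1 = 1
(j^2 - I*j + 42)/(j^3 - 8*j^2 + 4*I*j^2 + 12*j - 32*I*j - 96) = (j - 7*I)/(j^2 - 2*j*(4 + I) + 16*I)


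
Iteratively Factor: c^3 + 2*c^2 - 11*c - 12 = (c + 1)*(c^2 + c - 12) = (c + 1)*(c + 4)*(c - 3)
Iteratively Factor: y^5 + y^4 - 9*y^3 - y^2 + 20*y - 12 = (y - 1)*(y^4 + 2*y^3 - 7*y^2 - 8*y + 12) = (y - 1)*(y + 3)*(y^3 - y^2 - 4*y + 4) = (y - 2)*(y - 1)*(y + 3)*(y^2 + y - 2) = (y - 2)*(y - 1)^2*(y + 3)*(y + 2)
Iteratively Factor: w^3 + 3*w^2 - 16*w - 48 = (w - 4)*(w^2 + 7*w + 12) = (w - 4)*(w + 4)*(w + 3)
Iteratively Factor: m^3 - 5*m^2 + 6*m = (m)*(m^2 - 5*m + 6) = m*(m - 2)*(m - 3)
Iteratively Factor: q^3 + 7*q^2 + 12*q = (q + 4)*(q^2 + 3*q) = (q + 3)*(q + 4)*(q)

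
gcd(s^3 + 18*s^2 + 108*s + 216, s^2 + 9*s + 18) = s + 6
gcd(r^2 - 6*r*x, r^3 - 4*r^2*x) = r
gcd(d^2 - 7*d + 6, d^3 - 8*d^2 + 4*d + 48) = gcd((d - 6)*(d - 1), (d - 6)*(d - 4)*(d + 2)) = d - 6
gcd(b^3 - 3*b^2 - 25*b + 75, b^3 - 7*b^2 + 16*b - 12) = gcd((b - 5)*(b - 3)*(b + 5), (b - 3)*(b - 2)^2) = b - 3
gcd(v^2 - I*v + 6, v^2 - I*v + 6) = v^2 - I*v + 6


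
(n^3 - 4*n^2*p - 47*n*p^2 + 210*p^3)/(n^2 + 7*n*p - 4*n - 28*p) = (n^2 - 11*n*p + 30*p^2)/(n - 4)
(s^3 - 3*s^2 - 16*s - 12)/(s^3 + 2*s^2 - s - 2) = (s - 6)/(s - 1)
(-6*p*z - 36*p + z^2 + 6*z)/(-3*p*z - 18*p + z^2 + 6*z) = (-6*p + z)/(-3*p + z)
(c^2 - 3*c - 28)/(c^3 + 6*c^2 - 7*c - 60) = (c - 7)/(c^2 + 2*c - 15)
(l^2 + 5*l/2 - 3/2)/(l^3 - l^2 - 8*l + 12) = (l - 1/2)/(l^2 - 4*l + 4)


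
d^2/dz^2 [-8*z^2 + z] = -16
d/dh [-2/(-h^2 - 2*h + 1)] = 4*(-h - 1)/(h^2 + 2*h - 1)^2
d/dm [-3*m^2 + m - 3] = 1 - 6*m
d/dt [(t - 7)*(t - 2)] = 2*t - 9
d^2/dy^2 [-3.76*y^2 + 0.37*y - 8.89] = -7.52000000000000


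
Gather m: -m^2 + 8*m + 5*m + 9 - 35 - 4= -m^2 + 13*m - 30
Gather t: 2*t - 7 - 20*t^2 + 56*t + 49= -20*t^2 + 58*t + 42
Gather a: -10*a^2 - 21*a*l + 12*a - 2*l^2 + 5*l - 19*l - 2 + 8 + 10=-10*a^2 + a*(12 - 21*l) - 2*l^2 - 14*l + 16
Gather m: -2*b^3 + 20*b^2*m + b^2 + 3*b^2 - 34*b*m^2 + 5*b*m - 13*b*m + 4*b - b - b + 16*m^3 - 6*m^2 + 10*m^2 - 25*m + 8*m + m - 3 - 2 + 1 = -2*b^3 + 4*b^2 + 2*b + 16*m^3 + m^2*(4 - 34*b) + m*(20*b^2 - 8*b - 16) - 4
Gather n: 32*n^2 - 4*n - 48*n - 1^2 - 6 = 32*n^2 - 52*n - 7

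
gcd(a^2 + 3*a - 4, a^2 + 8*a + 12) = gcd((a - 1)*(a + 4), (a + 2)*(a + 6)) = 1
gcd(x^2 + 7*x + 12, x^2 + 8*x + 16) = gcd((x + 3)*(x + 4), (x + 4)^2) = x + 4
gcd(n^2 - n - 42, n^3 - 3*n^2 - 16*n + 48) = 1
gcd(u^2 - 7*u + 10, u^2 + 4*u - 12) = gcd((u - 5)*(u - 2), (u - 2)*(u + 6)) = u - 2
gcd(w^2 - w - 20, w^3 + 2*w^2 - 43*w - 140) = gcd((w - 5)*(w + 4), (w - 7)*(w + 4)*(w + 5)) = w + 4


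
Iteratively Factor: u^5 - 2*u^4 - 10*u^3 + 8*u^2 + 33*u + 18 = (u - 3)*(u^4 + u^3 - 7*u^2 - 13*u - 6) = (u - 3)^2*(u^3 + 4*u^2 + 5*u + 2) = (u - 3)^2*(u + 1)*(u^2 + 3*u + 2) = (u - 3)^2*(u + 1)^2*(u + 2)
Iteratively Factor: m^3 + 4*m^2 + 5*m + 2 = (m + 2)*(m^2 + 2*m + 1) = (m + 1)*(m + 2)*(m + 1)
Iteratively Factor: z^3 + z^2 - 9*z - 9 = (z + 3)*(z^2 - 2*z - 3) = (z + 1)*(z + 3)*(z - 3)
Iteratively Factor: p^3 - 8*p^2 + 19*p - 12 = (p - 3)*(p^2 - 5*p + 4) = (p - 4)*(p - 3)*(p - 1)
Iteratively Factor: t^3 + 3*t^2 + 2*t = (t)*(t^2 + 3*t + 2) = t*(t + 1)*(t + 2)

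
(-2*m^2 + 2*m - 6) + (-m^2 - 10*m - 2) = -3*m^2 - 8*m - 8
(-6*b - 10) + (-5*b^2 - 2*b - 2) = -5*b^2 - 8*b - 12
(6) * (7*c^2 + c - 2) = 42*c^2 + 6*c - 12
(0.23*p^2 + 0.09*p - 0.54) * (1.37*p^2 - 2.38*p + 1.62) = 0.3151*p^4 - 0.4241*p^3 - 0.5814*p^2 + 1.431*p - 0.8748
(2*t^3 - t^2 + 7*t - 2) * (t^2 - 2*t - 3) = 2*t^5 - 5*t^4 + 3*t^3 - 13*t^2 - 17*t + 6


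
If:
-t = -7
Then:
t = 7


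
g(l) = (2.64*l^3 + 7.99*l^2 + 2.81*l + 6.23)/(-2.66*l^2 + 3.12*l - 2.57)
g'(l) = (5.32*l - 3.12)*(2.64*l^3 + 7.99*l^2 + 2.81*l + 6.23)/(-2.66*l^2 + 3.12*l - 2.57)^2 + (7.92*l^2 + 15.98*l + 2.81)/(-2.66*l^2 + 3.12*l - 2.57) = (-7.0224*l^4 + 16.4736*l^3 + 12.049*l^2 - 7.92499999999999*l - 26.6593)/(7.0756*l^4 - 16.5984*l^3 + 23.4068*l^2 - 16.0368*l + 6.6049)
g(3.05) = -9.22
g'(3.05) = -0.25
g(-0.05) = -2.24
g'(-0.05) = -3.51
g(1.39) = -9.68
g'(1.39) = 0.32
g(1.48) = -9.65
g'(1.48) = 0.54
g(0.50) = -5.95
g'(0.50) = -9.26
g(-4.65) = 1.33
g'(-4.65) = -0.84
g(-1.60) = -0.79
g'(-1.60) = -0.47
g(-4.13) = 0.91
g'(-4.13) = -0.81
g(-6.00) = 2.51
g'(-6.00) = -0.89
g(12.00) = -16.52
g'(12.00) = -0.95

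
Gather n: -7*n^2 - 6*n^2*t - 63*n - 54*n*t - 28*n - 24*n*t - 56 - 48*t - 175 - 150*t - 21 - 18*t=n^2*(-6*t - 7) + n*(-78*t - 91) - 216*t - 252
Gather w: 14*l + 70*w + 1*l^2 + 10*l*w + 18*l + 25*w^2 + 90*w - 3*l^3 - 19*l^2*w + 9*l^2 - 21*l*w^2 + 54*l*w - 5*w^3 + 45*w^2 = -3*l^3 + 10*l^2 + 32*l - 5*w^3 + w^2*(70 - 21*l) + w*(-19*l^2 + 64*l + 160)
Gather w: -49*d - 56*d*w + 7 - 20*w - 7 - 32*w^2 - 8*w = -49*d - 32*w^2 + w*(-56*d - 28)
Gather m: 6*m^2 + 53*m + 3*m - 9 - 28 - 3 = 6*m^2 + 56*m - 40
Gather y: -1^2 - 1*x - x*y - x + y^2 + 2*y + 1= -2*x + y^2 + y*(2 - x)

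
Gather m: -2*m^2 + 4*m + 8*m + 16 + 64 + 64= -2*m^2 + 12*m + 144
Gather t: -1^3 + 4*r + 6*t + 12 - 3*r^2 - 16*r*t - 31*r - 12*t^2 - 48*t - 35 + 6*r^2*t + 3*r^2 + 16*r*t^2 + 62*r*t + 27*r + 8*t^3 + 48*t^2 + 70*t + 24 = 8*t^3 + t^2*(16*r + 36) + t*(6*r^2 + 46*r + 28)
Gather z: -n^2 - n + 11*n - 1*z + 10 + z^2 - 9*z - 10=-n^2 + 10*n + z^2 - 10*z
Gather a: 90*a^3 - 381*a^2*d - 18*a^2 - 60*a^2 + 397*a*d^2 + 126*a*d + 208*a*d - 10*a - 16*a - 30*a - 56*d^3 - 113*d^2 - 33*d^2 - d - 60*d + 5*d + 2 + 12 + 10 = 90*a^3 + a^2*(-381*d - 78) + a*(397*d^2 + 334*d - 56) - 56*d^3 - 146*d^2 - 56*d + 24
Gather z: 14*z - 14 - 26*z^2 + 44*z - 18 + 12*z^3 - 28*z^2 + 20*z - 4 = 12*z^3 - 54*z^2 + 78*z - 36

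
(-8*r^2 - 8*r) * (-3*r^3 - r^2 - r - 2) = 24*r^5 + 32*r^4 + 16*r^3 + 24*r^2 + 16*r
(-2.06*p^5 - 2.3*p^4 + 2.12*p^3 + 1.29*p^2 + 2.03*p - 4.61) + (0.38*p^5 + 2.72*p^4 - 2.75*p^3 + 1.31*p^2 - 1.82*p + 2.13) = -1.68*p^5 + 0.42*p^4 - 0.63*p^3 + 2.6*p^2 + 0.21*p - 2.48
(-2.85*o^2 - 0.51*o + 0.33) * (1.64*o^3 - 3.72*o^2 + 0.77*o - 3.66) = -4.674*o^5 + 9.7656*o^4 + 0.2439*o^3 + 8.8107*o^2 + 2.1207*o - 1.2078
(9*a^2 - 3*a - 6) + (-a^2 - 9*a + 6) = 8*a^2 - 12*a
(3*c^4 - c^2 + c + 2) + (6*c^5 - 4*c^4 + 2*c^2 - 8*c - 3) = 6*c^5 - c^4 + c^2 - 7*c - 1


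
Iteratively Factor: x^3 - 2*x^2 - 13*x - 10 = (x + 1)*(x^2 - 3*x - 10) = (x + 1)*(x + 2)*(x - 5)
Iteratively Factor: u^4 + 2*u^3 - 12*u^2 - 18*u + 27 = (u - 1)*(u^3 + 3*u^2 - 9*u - 27) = (u - 1)*(u + 3)*(u^2 - 9) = (u - 1)*(u + 3)^2*(u - 3)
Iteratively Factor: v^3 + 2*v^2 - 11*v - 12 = (v - 3)*(v^2 + 5*v + 4) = (v - 3)*(v + 4)*(v + 1)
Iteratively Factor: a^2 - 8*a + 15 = (a - 5)*(a - 3)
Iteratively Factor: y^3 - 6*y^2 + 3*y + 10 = (y - 2)*(y^2 - 4*y - 5) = (y - 2)*(y + 1)*(y - 5)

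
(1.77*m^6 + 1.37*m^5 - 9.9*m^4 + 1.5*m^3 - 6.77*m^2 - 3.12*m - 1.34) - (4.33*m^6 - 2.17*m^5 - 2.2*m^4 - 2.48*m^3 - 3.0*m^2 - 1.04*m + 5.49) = -2.56*m^6 + 3.54*m^5 - 7.7*m^4 + 3.98*m^3 - 3.77*m^2 - 2.08*m - 6.83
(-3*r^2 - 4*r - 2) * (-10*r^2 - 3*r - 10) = 30*r^4 + 49*r^3 + 62*r^2 + 46*r + 20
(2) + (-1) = 1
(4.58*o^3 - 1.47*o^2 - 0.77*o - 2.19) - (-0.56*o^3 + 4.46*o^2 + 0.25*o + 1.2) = 5.14*o^3 - 5.93*o^2 - 1.02*o - 3.39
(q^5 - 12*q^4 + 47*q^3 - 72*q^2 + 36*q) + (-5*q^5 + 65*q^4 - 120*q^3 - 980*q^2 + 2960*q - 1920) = -4*q^5 + 53*q^4 - 73*q^3 - 1052*q^2 + 2996*q - 1920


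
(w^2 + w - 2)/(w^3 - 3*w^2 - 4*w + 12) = (w - 1)/(w^2 - 5*w + 6)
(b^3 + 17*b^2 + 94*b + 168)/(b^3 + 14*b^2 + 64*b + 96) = (b + 7)/(b + 4)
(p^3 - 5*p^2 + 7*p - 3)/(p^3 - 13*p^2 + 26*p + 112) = (p^3 - 5*p^2 + 7*p - 3)/(p^3 - 13*p^2 + 26*p + 112)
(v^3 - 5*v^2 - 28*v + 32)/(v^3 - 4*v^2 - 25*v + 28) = (v - 8)/(v - 7)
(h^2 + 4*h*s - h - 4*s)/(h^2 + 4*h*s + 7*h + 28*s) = (h - 1)/(h + 7)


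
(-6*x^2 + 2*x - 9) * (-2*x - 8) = 12*x^3 + 44*x^2 + 2*x + 72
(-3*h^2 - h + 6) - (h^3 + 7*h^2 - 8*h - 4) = -h^3 - 10*h^2 + 7*h + 10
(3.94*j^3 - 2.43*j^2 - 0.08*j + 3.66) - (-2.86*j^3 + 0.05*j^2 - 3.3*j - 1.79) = 6.8*j^3 - 2.48*j^2 + 3.22*j + 5.45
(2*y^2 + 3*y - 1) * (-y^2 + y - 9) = -2*y^4 - y^3 - 14*y^2 - 28*y + 9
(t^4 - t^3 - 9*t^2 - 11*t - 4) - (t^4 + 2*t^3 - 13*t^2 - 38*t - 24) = -3*t^3 + 4*t^2 + 27*t + 20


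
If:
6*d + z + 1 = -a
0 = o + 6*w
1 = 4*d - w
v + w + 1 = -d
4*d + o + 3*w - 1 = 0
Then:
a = -z - 5/2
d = 1/4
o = 0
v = -5/4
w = 0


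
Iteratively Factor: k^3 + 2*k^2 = (k)*(k^2 + 2*k) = k*(k + 2)*(k)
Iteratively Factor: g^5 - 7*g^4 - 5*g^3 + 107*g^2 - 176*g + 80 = (g - 4)*(g^4 - 3*g^3 - 17*g^2 + 39*g - 20) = (g - 4)*(g - 1)*(g^3 - 2*g^2 - 19*g + 20) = (g - 5)*(g - 4)*(g - 1)*(g^2 + 3*g - 4) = (g - 5)*(g - 4)*(g - 1)^2*(g + 4)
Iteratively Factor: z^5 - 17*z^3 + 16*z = (z + 4)*(z^4 - 4*z^3 - z^2 + 4*z) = (z - 4)*(z + 4)*(z^3 - z) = z*(z - 4)*(z + 4)*(z^2 - 1) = z*(z - 4)*(z + 1)*(z + 4)*(z - 1)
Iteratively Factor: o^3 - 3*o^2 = (o)*(o^2 - 3*o) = o^2*(o - 3)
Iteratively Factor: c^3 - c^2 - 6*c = (c - 3)*(c^2 + 2*c) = c*(c - 3)*(c + 2)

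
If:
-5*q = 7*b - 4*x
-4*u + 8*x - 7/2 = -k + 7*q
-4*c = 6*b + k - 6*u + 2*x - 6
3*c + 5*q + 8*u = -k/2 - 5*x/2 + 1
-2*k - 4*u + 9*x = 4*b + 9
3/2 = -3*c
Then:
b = -2753/4182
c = -1/2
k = 6553/2091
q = 6803/4182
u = -2458/2091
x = 1843/2091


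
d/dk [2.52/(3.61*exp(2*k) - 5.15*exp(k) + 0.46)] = (12.978 - 18.1944*exp(k))*exp(k)/(3.61*exp(2*k) - 5.15*exp(k) + 0.46)^2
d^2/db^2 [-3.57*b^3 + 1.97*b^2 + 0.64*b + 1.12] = 3.94 - 21.42*b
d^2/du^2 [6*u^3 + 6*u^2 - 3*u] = 36*u + 12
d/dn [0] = 0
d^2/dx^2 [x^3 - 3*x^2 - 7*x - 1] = 6*x - 6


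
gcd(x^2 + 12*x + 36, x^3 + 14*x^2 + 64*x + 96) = x + 6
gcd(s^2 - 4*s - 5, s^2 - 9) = 1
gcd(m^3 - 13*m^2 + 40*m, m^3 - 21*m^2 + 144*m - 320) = m^2 - 13*m + 40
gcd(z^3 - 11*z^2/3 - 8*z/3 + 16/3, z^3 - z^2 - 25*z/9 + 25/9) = z - 1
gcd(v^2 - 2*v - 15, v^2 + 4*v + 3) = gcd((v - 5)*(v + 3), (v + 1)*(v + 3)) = v + 3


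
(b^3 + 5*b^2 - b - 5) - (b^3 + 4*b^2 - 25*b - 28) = b^2 + 24*b + 23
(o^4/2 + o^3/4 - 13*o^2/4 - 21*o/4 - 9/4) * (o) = o^5/2 + o^4/4 - 13*o^3/4 - 21*o^2/4 - 9*o/4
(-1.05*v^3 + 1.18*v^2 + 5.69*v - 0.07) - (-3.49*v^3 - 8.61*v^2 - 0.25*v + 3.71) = 2.44*v^3 + 9.79*v^2 + 5.94*v - 3.78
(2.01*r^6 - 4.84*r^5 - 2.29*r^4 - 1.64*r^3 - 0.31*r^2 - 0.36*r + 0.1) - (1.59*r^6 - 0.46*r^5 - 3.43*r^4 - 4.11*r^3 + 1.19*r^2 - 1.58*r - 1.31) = 0.42*r^6 - 4.38*r^5 + 1.14*r^4 + 2.47*r^3 - 1.5*r^2 + 1.22*r + 1.41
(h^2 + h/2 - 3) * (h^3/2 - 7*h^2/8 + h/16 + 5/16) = h^5/2 - 5*h^4/8 - 15*h^3/8 + 95*h^2/32 - h/32 - 15/16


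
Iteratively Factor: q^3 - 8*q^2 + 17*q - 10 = (q - 1)*(q^2 - 7*q + 10) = (q - 5)*(q - 1)*(q - 2)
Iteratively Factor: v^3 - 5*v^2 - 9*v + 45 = (v - 3)*(v^2 - 2*v - 15) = (v - 5)*(v - 3)*(v + 3)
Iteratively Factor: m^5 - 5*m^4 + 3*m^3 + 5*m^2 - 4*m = (m - 1)*(m^4 - 4*m^3 - m^2 + 4*m) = (m - 1)^2*(m^3 - 3*m^2 - 4*m) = (m - 4)*(m - 1)^2*(m^2 + m) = m*(m - 4)*(m - 1)^2*(m + 1)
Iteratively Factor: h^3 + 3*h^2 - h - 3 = (h + 1)*(h^2 + 2*h - 3) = (h + 1)*(h + 3)*(h - 1)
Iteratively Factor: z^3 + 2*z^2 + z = (z)*(z^2 + 2*z + 1) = z*(z + 1)*(z + 1)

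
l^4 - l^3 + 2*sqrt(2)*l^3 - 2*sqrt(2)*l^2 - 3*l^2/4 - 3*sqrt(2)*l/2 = l*(l - 3/2)*(l + 1/2)*(l + 2*sqrt(2))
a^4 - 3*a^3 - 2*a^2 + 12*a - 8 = (a - 2)^2*(a - 1)*(a + 2)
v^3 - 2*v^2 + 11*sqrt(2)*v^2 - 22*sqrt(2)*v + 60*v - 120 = (v - 2)*(v + 5*sqrt(2))*(v + 6*sqrt(2))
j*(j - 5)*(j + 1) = j^3 - 4*j^2 - 5*j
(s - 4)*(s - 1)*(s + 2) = s^3 - 3*s^2 - 6*s + 8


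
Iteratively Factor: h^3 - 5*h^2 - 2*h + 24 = (h + 2)*(h^2 - 7*h + 12) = (h - 3)*(h + 2)*(h - 4)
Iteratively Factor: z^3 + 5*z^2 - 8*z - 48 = (z - 3)*(z^2 + 8*z + 16) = (z - 3)*(z + 4)*(z + 4)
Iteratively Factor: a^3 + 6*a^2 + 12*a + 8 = (a + 2)*(a^2 + 4*a + 4) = (a + 2)^2*(a + 2)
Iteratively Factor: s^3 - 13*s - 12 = (s - 4)*(s^2 + 4*s + 3) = (s - 4)*(s + 1)*(s + 3)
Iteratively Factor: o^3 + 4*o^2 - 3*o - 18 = (o + 3)*(o^2 + o - 6) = (o - 2)*(o + 3)*(o + 3)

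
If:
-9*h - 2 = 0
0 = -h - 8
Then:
No Solution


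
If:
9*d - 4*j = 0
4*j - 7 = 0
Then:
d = 7/9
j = 7/4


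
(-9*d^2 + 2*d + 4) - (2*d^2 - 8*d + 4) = -11*d^2 + 10*d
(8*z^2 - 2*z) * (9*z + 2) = 72*z^3 - 2*z^2 - 4*z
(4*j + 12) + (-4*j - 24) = -12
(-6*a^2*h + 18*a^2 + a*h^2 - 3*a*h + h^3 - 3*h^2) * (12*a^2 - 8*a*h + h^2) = -72*a^4*h + 216*a^4 + 60*a^3*h^2 - 180*a^3*h - 2*a^2*h^3 + 6*a^2*h^2 - 7*a*h^4 + 21*a*h^3 + h^5 - 3*h^4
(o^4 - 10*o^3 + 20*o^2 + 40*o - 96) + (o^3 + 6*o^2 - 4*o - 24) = o^4 - 9*o^3 + 26*o^2 + 36*o - 120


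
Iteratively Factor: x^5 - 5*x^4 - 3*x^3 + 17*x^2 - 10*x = (x + 2)*(x^4 - 7*x^3 + 11*x^2 - 5*x) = (x - 5)*(x + 2)*(x^3 - 2*x^2 + x) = (x - 5)*(x - 1)*(x + 2)*(x^2 - x) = (x - 5)*(x - 1)^2*(x + 2)*(x)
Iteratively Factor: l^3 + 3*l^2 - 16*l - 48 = (l + 4)*(l^2 - l - 12) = (l - 4)*(l + 4)*(l + 3)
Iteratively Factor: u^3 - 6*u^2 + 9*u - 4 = (u - 1)*(u^2 - 5*u + 4) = (u - 1)^2*(u - 4)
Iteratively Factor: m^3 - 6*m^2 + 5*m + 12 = (m + 1)*(m^2 - 7*m + 12) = (m - 4)*(m + 1)*(m - 3)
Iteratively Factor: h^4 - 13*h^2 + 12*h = (h - 1)*(h^3 + h^2 - 12*h) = (h - 1)*(h + 4)*(h^2 - 3*h) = (h - 3)*(h - 1)*(h + 4)*(h)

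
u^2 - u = u*(u - 1)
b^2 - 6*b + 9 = (b - 3)^2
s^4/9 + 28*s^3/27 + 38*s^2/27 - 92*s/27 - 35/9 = (s/3 + 1/3)*(s/3 + 1)*(s - 5/3)*(s + 7)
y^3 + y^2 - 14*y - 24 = (y - 4)*(y + 2)*(y + 3)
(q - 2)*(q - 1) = q^2 - 3*q + 2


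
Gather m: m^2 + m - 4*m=m^2 - 3*m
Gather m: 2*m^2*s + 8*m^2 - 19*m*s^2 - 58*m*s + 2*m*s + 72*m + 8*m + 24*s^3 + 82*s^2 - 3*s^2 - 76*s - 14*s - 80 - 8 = m^2*(2*s + 8) + m*(-19*s^2 - 56*s + 80) + 24*s^3 + 79*s^2 - 90*s - 88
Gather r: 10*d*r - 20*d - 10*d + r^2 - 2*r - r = -30*d + r^2 + r*(10*d - 3)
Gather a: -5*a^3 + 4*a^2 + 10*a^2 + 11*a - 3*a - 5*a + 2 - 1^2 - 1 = -5*a^3 + 14*a^2 + 3*a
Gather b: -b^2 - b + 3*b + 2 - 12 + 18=-b^2 + 2*b + 8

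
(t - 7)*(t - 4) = t^2 - 11*t + 28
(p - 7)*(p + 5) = p^2 - 2*p - 35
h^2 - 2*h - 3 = (h - 3)*(h + 1)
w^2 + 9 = (w - 3*I)*(w + 3*I)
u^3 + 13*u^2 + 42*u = u*(u + 6)*(u + 7)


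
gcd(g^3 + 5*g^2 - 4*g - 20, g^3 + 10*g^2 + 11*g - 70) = g^2 + 3*g - 10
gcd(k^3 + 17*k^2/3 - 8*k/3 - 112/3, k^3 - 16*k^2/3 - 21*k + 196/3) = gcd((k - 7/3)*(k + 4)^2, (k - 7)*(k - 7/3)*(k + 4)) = k^2 + 5*k/3 - 28/3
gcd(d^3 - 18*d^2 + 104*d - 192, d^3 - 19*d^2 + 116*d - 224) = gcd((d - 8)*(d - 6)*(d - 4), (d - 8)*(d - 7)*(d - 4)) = d^2 - 12*d + 32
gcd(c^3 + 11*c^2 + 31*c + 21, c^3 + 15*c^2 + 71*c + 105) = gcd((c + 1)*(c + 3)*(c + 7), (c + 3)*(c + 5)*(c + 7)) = c^2 + 10*c + 21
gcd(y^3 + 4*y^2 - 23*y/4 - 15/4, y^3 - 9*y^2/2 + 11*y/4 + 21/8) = y^2 - y - 3/4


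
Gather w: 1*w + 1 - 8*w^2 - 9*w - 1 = -8*w^2 - 8*w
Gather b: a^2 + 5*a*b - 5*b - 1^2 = a^2 + b*(5*a - 5) - 1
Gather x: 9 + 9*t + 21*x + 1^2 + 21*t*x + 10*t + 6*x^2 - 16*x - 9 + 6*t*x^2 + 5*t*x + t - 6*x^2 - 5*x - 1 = 6*t*x^2 + 26*t*x + 20*t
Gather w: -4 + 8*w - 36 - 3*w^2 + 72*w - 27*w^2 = -30*w^2 + 80*w - 40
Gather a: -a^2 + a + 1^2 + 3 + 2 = -a^2 + a + 6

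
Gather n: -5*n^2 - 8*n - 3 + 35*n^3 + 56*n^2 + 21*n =35*n^3 + 51*n^2 + 13*n - 3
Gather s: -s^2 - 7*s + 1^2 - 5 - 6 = -s^2 - 7*s - 10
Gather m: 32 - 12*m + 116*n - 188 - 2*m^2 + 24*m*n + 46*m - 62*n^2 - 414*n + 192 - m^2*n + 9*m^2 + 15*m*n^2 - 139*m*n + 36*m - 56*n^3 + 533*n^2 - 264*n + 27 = m^2*(7 - n) + m*(15*n^2 - 115*n + 70) - 56*n^3 + 471*n^2 - 562*n + 63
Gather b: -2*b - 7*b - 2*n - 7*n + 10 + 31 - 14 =-9*b - 9*n + 27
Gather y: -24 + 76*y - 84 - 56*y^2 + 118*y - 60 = -56*y^2 + 194*y - 168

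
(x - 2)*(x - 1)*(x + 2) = x^3 - x^2 - 4*x + 4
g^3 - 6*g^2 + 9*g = g*(g - 3)^2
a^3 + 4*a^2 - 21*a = a*(a - 3)*(a + 7)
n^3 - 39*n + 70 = (n - 5)*(n - 2)*(n + 7)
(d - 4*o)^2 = d^2 - 8*d*o + 16*o^2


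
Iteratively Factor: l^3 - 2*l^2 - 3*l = (l)*(l^2 - 2*l - 3) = l*(l + 1)*(l - 3)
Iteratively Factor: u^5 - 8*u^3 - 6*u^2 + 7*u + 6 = (u + 1)*(u^4 - u^3 - 7*u^2 + u + 6) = (u - 3)*(u + 1)*(u^3 + 2*u^2 - u - 2) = (u - 3)*(u + 1)^2*(u^2 + u - 2) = (u - 3)*(u - 1)*(u + 1)^2*(u + 2)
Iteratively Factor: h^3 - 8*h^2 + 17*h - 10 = (h - 2)*(h^2 - 6*h + 5) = (h - 5)*(h - 2)*(h - 1)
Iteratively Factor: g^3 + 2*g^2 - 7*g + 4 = (g + 4)*(g^2 - 2*g + 1) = (g - 1)*(g + 4)*(g - 1)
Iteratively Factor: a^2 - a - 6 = (a + 2)*(a - 3)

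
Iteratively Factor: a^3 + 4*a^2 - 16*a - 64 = (a + 4)*(a^2 - 16) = (a - 4)*(a + 4)*(a + 4)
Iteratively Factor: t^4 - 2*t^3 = (t - 2)*(t^3) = t*(t - 2)*(t^2) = t^2*(t - 2)*(t)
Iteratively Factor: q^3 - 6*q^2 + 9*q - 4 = (q - 1)*(q^2 - 5*q + 4) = (q - 4)*(q - 1)*(q - 1)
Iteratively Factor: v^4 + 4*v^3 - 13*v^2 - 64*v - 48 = (v + 3)*(v^3 + v^2 - 16*v - 16) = (v + 1)*(v + 3)*(v^2 - 16) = (v + 1)*(v + 3)*(v + 4)*(v - 4)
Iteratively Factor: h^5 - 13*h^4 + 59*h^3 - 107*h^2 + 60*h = (h - 3)*(h^4 - 10*h^3 + 29*h^2 - 20*h) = (h - 5)*(h - 3)*(h^3 - 5*h^2 + 4*h) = (h - 5)*(h - 3)*(h - 1)*(h^2 - 4*h) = (h - 5)*(h - 4)*(h - 3)*(h - 1)*(h)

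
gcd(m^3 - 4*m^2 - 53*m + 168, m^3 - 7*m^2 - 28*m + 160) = m - 8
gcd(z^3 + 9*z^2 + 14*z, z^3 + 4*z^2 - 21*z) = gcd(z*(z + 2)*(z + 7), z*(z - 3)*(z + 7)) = z^2 + 7*z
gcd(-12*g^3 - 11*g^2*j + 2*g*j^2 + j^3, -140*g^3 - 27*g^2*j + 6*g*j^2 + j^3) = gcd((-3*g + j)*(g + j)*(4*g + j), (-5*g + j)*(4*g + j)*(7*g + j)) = 4*g + j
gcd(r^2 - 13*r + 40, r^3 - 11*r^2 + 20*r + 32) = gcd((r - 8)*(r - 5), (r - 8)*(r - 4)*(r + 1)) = r - 8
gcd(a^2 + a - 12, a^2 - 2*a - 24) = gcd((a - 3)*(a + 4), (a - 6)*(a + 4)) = a + 4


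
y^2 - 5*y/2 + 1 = (y - 2)*(y - 1/2)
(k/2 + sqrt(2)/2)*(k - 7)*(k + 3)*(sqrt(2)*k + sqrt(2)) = sqrt(2)*k^4/2 - 3*sqrt(2)*k^3/2 + k^3 - 25*sqrt(2)*k^2/2 - 3*k^2 - 25*k - 21*sqrt(2)*k/2 - 21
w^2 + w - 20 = (w - 4)*(w + 5)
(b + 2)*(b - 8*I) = b^2 + 2*b - 8*I*b - 16*I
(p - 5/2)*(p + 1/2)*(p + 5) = p^3 + 3*p^2 - 45*p/4 - 25/4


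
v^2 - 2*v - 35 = (v - 7)*(v + 5)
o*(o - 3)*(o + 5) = o^3 + 2*o^2 - 15*o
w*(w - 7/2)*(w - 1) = w^3 - 9*w^2/2 + 7*w/2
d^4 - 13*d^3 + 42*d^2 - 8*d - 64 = (d - 8)*(d - 4)*(d - 2)*(d + 1)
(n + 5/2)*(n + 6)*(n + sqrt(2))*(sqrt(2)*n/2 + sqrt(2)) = sqrt(2)*n^4/2 + n^3 + 21*sqrt(2)*n^3/4 + 21*n^2/2 + 16*sqrt(2)*n^2 + 15*sqrt(2)*n + 32*n + 30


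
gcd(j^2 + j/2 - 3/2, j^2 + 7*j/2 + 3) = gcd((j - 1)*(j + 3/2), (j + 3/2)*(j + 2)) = j + 3/2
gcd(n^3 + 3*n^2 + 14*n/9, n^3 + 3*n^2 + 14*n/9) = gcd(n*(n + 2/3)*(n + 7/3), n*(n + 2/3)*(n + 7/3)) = n^3 + 3*n^2 + 14*n/9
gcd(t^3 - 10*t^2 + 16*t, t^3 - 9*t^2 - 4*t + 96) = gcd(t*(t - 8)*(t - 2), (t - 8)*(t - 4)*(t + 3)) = t - 8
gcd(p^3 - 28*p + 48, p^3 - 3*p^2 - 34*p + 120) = p^2 + 2*p - 24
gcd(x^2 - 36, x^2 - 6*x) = x - 6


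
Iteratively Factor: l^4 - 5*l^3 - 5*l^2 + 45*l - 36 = (l - 4)*(l^3 - l^2 - 9*l + 9) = (l - 4)*(l + 3)*(l^2 - 4*l + 3) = (l - 4)*(l - 1)*(l + 3)*(l - 3)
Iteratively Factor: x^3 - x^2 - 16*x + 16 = (x - 4)*(x^2 + 3*x - 4) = (x - 4)*(x - 1)*(x + 4)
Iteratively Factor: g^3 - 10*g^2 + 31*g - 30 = (g - 5)*(g^2 - 5*g + 6) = (g - 5)*(g - 2)*(g - 3)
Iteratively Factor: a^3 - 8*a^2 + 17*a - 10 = (a - 5)*(a^2 - 3*a + 2) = (a - 5)*(a - 2)*(a - 1)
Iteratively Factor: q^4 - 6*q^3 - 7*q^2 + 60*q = (q + 3)*(q^3 - 9*q^2 + 20*q) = (q - 4)*(q + 3)*(q^2 - 5*q) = q*(q - 4)*(q + 3)*(q - 5)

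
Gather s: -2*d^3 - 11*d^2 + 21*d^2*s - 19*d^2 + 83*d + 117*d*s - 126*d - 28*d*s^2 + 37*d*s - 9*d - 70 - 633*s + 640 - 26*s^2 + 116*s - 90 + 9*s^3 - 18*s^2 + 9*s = -2*d^3 - 30*d^2 - 52*d + 9*s^3 + s^2*(-28*d - 44) + s*(21*d^2 + 154*d - 508) + 480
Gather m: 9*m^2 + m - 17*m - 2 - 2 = 9*m^2 - 16*m - 4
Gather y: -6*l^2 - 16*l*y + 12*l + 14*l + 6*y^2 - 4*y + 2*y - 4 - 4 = -6*l^2 + 26*l + 6*y^2 + y*(-16*l - 2) - 8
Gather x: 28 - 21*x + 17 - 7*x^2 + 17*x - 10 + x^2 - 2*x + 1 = -6*x^2 - 6*x + 36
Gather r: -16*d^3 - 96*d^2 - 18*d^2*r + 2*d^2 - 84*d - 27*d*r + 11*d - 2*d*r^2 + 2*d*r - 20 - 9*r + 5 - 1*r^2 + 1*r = -16*d^3 - 94*d^2 - 73*d + r^2*(-2*d - 1) + r*(-18*d^2 - 25*d - 8) - 15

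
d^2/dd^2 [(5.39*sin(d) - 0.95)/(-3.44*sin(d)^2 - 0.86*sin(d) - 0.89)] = (63.7831039999999*sin(d)^5 - 60.913456*sin(d)^4 - 235.009792*sin(d)^3 + 74.257474*sin(d)^2 + 120.871573*sin(d) + 3.839212)/(3.44*sin(d)^2 + 0.86*sin(d) + 0.89)^3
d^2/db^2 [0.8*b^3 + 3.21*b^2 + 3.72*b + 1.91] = 4.8*b + 6.42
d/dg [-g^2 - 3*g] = -2*g - 3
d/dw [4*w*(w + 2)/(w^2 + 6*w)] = 16/(w^2 + 12*w + 36)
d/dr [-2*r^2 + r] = 1 - 4*r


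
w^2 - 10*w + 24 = (w - 6)*(w - 4)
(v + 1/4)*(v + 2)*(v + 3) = v^3 + 21*v^2/4 + 29*v/4 + 3/2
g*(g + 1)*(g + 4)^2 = g^4 + 9*g^3 + 24*g^2 + 16*g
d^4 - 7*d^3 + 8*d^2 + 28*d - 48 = (d - 4)*(d - 3)*(d - 2)*(d + 2)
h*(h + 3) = h^2 + 3*h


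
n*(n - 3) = n^2 - 3*n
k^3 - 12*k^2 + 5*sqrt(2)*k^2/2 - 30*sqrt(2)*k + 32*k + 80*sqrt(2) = (k - 8)*(k - 4)*(k + 5*sqrt(2)/2)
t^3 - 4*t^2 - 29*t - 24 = (t - 8)*(t + 1)*(t + 3)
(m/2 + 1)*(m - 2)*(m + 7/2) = m^3/2 + 7*m^2/4 - 2*m - 7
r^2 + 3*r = r*(r + 3)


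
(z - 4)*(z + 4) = z^2 - 16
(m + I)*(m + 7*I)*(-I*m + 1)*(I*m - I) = m^4 - m^3 + 9*I*m^3 - 15*m^2 - 9*I*m^2 + 15*m - 7*I*m + 7*I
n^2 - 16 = (n - 4)*(n + 4)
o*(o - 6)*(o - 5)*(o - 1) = o^4 - 12*o^3 + 41*o^2 - 30*o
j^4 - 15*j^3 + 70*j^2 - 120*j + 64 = (j - 8)*(j - 4)*(j - 2)*(j - 1)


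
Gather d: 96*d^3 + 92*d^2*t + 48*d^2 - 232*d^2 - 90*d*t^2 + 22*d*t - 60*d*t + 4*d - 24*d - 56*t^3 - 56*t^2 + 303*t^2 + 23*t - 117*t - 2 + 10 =96*d^3 + d^2*(92*t - 184) + d*(-90*t^2 - 38*t - 20) - 56*t^3 + 247*t^2 - 94*t + 8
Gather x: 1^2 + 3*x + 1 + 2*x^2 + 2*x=2*x^2 + 5*x + 2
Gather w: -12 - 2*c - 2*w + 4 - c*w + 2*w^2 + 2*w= -c*w - 2*c + 2*w^2 - 8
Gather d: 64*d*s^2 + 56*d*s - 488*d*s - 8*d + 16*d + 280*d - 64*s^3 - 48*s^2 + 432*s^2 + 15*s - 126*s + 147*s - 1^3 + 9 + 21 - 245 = d*(64*s^2 - 432*s + 288) - 64*s^3 + 384*s^2 + 36*s - 216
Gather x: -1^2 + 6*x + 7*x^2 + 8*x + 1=7*x^2 + 14*x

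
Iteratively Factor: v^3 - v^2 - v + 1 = (v + 1)*(v^2 - 2*v + 1) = (v - 1)*(v + 1)*(v - 1)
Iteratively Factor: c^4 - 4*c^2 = (c + 2)*(c^3 - 2*c^2) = (c - 2)*(c + 2)*(c^2) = c*(c - 2)*(c + 2)*(c)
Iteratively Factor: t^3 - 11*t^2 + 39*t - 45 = (t - 5)*(t^2 - 6*t + 9) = (t - 5)*(t - 3)*(t - 3)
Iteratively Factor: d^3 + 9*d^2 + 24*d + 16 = (d + 4)*(d^2 + 5*d + 4) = (d + 1)*(d + 4)*(d + 4)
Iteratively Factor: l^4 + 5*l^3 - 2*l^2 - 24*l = (l)*(l^3 + 5*l^2 - 2*l - 24) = l*(l + 3)*(l^2 + 2*l - 8) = l*(l + 3)*(l + 4)*(l - 2)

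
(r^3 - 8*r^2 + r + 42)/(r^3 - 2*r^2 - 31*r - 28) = (r^2 - r - 6)/(r^2 + 5*r + 4)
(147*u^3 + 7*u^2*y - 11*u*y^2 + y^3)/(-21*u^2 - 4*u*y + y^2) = -7*u + y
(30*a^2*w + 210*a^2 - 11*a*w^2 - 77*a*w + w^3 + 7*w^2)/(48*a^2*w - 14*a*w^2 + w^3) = (-5*a*w - 35*a + w^2 + 7*w)/(w*(-8*a + w))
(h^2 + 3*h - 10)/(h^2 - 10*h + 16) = (h + 5)/(h - 8)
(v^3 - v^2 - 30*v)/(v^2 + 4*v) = (v^2 - v - 30)/(v + 4)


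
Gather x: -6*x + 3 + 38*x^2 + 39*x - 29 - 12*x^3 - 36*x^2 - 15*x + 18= -12*x^3 + 2*x^2 + 18*x - 8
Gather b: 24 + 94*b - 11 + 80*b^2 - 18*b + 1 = 80*b^2 + 76*b + 14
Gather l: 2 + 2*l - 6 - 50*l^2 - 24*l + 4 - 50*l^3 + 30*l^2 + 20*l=-50*l^3 - 20*l^2 - 2*l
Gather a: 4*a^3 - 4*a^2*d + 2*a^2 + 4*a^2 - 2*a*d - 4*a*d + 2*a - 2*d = 4*a^3 + a^2*(6 - 4*d) + a*(2 - 6*d) - 2*d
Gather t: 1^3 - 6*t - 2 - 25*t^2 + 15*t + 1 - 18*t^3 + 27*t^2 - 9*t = -18*t^3 + 2*t^2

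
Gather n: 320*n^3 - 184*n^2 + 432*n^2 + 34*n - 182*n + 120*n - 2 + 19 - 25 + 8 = 320*n^3 + 248*n^2 - 28*n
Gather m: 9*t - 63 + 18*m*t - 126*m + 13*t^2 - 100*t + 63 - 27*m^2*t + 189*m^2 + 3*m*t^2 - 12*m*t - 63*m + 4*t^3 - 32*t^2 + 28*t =m^2*(189 - 27*t) + m*(3*t^2 + 6*t - 189) + 4*t^3 - 19*t^2 - 63*t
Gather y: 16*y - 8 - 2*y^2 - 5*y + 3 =-2*y^2 + 11*y - 5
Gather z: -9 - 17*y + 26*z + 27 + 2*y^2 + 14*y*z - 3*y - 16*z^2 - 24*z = 2*y^2 - 20*y - 16*z^2 + z*(14*y + 2) + 18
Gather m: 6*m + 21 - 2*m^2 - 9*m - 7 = -2*m^2 - 3*m + 14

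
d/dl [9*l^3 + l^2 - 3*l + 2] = 27*l^2 + 2*l - 3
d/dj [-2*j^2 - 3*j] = -4*j - 3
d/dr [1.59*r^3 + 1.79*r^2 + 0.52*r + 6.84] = 4.77*r^2 + 3.58*r + 0.52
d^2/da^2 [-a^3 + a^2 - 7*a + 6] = 2 - 6*a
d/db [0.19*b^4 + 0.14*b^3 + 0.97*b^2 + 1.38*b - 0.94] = 0.76*b^3 + 0.42*b^2 + 1.94*b + 1.38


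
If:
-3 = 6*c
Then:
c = -1/2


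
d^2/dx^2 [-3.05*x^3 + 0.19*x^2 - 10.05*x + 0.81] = 0.38 - 18.3*x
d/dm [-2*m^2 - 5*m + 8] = -4*m - 5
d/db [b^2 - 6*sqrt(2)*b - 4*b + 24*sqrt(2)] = 2*b - 6*sqrt(2) - 4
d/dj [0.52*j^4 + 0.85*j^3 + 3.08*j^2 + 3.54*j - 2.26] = 2.08*j^3 + 2.55*j^2 + 6.16*j + 3.54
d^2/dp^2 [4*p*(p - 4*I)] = 8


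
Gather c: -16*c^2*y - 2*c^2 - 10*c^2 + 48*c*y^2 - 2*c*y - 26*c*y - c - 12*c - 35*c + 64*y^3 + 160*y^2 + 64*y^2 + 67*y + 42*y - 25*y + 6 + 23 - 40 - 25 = c^2*(-16*y - 12) + c*(48*y^2 - 28*y - 48) + 64*y^3 + 224*y^2 + 84*y - 36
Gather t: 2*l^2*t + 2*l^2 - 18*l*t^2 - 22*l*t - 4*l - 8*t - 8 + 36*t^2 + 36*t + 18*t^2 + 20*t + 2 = 2*l^2 - 4*l + t^2*(54 - 18*l) + t*(2*l^2 - 22*l + 48) - 6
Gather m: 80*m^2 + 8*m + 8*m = 80*m^2 + 16*m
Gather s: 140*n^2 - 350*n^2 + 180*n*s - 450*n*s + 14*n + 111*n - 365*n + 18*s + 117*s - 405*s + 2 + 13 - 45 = -210*n^2 - 240*n + s*(-270*n - 270) - 30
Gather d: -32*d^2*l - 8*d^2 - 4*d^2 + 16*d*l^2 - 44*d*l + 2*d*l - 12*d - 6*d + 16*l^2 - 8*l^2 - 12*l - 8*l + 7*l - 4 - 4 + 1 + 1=d^2*(-32*l - 12) + d*(16*l^2 - 42*l - 18) + 8*l^2 - 13*l - 6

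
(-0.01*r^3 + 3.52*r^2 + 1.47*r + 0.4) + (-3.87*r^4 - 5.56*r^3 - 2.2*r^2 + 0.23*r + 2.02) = -3.87*r^4 - 5.57*r^3 + 1.32*r^2 + 1.7*r + 2.42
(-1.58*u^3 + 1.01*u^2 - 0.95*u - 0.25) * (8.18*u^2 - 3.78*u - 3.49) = -12.9244*u^5 + 14.2342*u^4 - 6.0746*u^3 - 1.9789*u^2 + 4.2605*u + 0.8725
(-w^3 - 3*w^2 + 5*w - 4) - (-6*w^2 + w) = -w^3 + 3*w^2 + 4*w - 4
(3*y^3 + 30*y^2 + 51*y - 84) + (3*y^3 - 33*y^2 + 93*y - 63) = 6*y^3 - 3*y^2 + 144*y - 147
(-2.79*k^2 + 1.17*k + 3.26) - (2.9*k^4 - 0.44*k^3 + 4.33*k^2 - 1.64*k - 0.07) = -2.9*k^4 + 0.44*k^3 - 7.12*k^2 + 2.81*k + 3.33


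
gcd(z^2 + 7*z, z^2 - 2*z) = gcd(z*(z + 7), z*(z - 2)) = z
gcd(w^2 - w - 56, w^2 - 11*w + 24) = w - 8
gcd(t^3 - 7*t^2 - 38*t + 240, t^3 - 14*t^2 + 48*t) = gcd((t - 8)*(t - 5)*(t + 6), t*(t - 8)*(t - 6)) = t - 8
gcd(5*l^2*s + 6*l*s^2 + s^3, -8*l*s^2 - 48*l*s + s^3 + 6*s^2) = s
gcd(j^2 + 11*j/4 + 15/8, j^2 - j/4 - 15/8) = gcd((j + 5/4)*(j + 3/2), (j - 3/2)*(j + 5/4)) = j + 5/4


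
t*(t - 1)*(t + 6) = t^3 + 5*t^2 - 6*t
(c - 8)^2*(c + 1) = c^3 - 15*c^2 + 48*c + 64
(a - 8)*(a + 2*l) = a^2 + 2*a*l - 8*a - 16*l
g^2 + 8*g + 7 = (g + 1)*(g + 7)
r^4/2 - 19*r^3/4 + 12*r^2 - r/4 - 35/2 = (r/2 + 1/2)*(r - 5)*(r - 7/2)*(r - 2)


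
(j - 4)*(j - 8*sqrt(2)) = j^2 - 8*sqrt(2)*j - 4*j + 32*sqrt(2)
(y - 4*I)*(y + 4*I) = y^2 + 16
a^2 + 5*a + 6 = (a + 2)*(a + 3)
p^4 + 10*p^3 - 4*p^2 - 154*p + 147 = (p - 3)*(p - 1)*(p + 7)^2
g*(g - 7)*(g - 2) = g^3 - 9*g^2 + 14*g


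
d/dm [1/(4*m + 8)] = -1/(4*(m + 2)^2)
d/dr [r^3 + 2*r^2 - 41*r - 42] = 3*r^2 + 4*r - 41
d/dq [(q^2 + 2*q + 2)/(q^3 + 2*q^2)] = (-q^3 - 4*q^2 - 10*q - 8)/(q^3*(q^2 + 4*q + 4))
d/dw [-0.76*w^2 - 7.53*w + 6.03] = -1.52*w - 7.53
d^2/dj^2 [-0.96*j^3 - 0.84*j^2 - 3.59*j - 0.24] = -5.76*j - 1.68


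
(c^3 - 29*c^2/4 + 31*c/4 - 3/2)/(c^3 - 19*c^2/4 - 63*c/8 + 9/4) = 2*(c - 1)/(2*c + 3)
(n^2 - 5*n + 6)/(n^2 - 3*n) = (n - 2)/n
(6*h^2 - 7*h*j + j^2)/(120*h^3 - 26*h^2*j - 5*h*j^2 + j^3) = (h - j)/(20*h^2 - h*j - j^2)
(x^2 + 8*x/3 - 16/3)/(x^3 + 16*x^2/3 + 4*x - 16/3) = (3*x - 4)/(3*x^2 + 4*x - 4)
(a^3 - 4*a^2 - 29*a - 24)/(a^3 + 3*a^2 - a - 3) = (a - 8)/(a - 1)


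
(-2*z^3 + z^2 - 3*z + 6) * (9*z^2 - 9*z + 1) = -18*z^5 + 27*z^4 - 38*z^3 + 82*z^2 - 57*z + 6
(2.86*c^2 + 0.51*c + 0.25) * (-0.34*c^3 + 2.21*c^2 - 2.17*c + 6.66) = -0.9724*c^5 + 6.1472*c^4 - 5.1641*c^3 + 18.4934*c^2 + 2.8541*c + 1.665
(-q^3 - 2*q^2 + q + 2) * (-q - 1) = q^4 + 3*q^3 + q^2 - 3*q - 2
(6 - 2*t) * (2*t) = -4*t^2 + 12*t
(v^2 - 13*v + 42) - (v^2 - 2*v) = 42 - 11*v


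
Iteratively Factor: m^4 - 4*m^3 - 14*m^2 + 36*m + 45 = (m + 3)*(m^3 - 7*m^2 + 7*m + 15) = (m - 5)*(m + 3)*(m^2 - 2*m - 3) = (m - 5)*(m - 3)*(m + 3)*(m + 1)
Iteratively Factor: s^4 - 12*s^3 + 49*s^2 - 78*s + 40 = (s - 4)*(s^3 - 8*s^2 + 17*s - 10) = (s - 4)*(s - 2)*(s^2 - 6*s + 5) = (s - 4)*(s - 2)*(s - 1)*(s - 5)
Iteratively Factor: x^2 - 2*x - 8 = (x - 4)*(x + 2)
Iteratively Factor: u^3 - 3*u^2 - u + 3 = (u + 1)*(u^2 - 4*u + 3) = (u - 1)*(u + 1)*(u - 3)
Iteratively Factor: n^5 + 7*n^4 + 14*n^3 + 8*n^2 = (n + 1)*(n^4 + 6*n^3 + 8*n^2) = (n + 1)*(n + 2)*(n^3 + 4*n^2) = (n + 1)*(n + 2)*(n + 4)*(n^2) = n*(n + 1)*(n + 2)*(n + 4)*(n)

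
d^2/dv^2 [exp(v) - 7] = exp(v)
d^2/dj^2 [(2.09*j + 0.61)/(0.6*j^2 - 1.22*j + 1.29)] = ((4.3676 - 7.524*j)*(0.6*j^2 - 1.22*j + 1.29) + (1.2*j - 1.22)*(2.09*j + 0.61)*(2.4*j - 2.44))/(0.6*j^2 - 1.22*j + 1.29)^3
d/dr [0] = 0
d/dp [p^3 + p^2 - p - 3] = 3*p^2 + 2*p - 1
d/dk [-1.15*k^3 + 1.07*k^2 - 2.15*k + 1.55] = -3.45*k^2 + 2.14*k - 2.15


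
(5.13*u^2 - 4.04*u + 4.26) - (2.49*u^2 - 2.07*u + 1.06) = 2.64*u^2 - 1.97*u + 3.2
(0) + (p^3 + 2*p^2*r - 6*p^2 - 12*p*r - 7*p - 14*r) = p^3 + 2*p^2*r - 6*p^2 - 12*p*r - 7*p - 14*r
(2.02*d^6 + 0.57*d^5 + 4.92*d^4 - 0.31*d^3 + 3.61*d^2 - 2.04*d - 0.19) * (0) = 0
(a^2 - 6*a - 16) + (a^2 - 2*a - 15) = 2*a^2 - 8*a - 31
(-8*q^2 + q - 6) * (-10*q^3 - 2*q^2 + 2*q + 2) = 80*q^5 + 6*q^4 + 42*q^3 - 2*q^2 - 10*q - 12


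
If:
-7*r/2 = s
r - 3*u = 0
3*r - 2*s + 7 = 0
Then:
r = -7/10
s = 49/20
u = -7/30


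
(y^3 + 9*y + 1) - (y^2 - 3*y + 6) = y^3 - y^2 + 12*y - 5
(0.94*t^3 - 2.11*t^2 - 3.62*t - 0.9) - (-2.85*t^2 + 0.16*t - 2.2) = 0.94*t^3 + 0.74*t^2 - 3.78*t + 1.3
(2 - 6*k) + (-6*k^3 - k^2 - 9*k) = -6*k^3 - k^2 - 15*k + 2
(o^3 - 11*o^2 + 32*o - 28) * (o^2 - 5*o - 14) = o^5 - 16*o^4 + 73*o^3 - 34*o^2 - 308*o + 392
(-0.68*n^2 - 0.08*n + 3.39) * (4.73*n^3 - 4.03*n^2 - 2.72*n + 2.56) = -3.2164*n^5 + 2.362*n^4 + 18.2067*n^3 - 15.1849*n^2 - 9.4256*n + 8.6784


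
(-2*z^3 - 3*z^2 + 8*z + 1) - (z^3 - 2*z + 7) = -3*z^3 - 3*z^2 + 10*z - 6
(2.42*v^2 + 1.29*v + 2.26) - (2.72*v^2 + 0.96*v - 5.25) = -0.3*v^2 + 0.33*v + 7.51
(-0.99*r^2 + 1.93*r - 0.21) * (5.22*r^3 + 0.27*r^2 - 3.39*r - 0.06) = -5.1678*r^5 + 9.8073*r^4 + 2.781*r^3 - 6.54*r^2 + 0.5961*r + 0.0126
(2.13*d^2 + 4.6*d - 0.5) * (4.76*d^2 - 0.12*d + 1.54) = 10.1388*d^4 + 21.6404*d^3 + 0.3482*d^2 + 7.144*d - 0.77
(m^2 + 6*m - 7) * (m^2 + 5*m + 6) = m^4 + 11*m^3 + 29*m^2 + m - 42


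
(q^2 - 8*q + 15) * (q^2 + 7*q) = q^4 - q^3 - 41*q^2 + 105*q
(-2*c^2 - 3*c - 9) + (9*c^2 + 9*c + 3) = 7*c^2 + 6*c - 6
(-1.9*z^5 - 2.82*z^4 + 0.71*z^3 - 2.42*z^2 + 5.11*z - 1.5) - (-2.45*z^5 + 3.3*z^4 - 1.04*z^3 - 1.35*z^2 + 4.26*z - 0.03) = 0.55*z^5 - 6.12*z^4 + 1.75*z^3 - 1.07*z^2 + 0.850000000000001*z - 1.47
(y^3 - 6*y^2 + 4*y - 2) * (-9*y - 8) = -9*y^4 + 46*y^3 + 12*y^2 - 14*y + 16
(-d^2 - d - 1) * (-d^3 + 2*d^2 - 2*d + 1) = d^5 - d^4 + d^3 - d^2 + d - 1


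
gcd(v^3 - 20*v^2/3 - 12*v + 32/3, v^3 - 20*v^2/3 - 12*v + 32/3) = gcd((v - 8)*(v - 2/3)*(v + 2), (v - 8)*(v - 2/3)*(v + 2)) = v^3 - 20*v^2/3 - 12*v + 32/3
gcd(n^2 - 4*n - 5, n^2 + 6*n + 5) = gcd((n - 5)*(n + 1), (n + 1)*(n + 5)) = n + 1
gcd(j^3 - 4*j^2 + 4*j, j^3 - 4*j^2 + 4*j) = j^3 - 4*j^2 + 4*j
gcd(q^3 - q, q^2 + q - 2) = q - 1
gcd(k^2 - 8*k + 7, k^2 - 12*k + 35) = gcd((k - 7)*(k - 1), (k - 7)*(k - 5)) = k - 7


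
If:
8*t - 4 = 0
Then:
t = 1/2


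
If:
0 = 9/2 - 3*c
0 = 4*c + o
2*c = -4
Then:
No Solution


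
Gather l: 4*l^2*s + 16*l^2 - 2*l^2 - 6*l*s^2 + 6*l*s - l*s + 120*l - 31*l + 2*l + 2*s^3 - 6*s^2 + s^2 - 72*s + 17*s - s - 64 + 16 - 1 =l^2*(4*s + 14) + l*(-6*s^2 + 5*s + 91) + 2*s^3 - 5*s^2 - 56*s - 49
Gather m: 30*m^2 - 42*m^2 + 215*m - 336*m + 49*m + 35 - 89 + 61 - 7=-12*m^2 - 72*m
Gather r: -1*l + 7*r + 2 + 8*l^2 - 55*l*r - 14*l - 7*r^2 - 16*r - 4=8*l^2 - 15*l - 7*r^2 + r*(-55*l - 9) - 2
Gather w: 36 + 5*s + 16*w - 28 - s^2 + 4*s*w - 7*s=-s^2 - 2*s + w*(4*s + 16) + 8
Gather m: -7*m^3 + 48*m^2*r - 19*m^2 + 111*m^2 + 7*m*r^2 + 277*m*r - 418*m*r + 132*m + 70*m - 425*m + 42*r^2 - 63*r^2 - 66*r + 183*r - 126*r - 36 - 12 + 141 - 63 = -7*m^3 + m^2*(48*r + 92) + m*(7*r^2 - 141*r - 223) - 21*r^2 - 9*r + 30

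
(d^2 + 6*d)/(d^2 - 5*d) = (d + 6)/(d - 5)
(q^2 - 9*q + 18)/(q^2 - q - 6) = (q - 6)/(q + 2)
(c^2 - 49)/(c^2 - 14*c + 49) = (c + 7)/(c - 7)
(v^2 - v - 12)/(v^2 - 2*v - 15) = (v - 4)/(v - 5)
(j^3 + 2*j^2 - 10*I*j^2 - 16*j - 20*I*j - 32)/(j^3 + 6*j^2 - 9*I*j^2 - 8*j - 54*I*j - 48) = (j^2 + 2*j*(1 - I) - 4*I)/(j^2 + j*(6 - I) - 6*I)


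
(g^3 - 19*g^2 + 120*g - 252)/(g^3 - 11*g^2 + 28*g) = (g^2 - 12*g + 36)/(g*(g - 4))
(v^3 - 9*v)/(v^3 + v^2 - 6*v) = (v - 3)/(v - 2)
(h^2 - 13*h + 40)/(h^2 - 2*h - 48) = (h - 5)/(h + 6)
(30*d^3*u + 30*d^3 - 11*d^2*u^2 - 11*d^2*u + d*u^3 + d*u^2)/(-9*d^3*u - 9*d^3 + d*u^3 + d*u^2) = (30*d^2 - 11*d*u + u^2)/(-9*d^2 + u^2)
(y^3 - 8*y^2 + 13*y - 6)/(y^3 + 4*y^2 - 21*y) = (y^3 - 8*y^2 + 13*y - 6)/(y*(y^2 + 4*y - 21))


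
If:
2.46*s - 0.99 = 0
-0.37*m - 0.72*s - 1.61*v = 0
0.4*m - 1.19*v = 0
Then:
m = -0.32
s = 0.40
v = -0.11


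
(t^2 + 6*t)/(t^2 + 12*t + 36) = t/(t + 6)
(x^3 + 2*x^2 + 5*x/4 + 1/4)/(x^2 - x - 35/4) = (4*x^3 + 8*x^2 + 5*x + 1)/(4*x^2 - 4*x - 35)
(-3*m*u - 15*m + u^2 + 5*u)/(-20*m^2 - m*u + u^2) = (3*m*u + 15*m - u^2 - 5*u)/(20*m^2 + m*u - u^2)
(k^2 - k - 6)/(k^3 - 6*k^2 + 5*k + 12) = (k + 2)/(k^2 - 3*k - 4)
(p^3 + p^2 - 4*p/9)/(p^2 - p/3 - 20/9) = p*(3*p - 1)/(3*p - 5)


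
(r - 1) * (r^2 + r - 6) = r^3 - 7*r + 6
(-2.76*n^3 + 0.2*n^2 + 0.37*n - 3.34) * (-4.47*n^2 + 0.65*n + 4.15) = 12.3372*n^5 - 2.688*n^4 - 12.9779*n^3 + 16.0003*n^2 - 0.6355*n - 13.861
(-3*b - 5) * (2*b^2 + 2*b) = -6*b^3 - 16*b^2 - 10*b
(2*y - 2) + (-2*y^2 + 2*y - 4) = -2*y^2 + 4*y - 6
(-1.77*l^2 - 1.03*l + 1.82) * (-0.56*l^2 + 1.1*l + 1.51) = 0.9912*l^4 - 1.3702*l^3 - 4.8249*l^2 + 0.4467*l + 2.7482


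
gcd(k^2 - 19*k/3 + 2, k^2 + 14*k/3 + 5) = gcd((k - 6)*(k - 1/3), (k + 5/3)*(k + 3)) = 1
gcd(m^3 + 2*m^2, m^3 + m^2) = m^2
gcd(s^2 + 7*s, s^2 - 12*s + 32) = 1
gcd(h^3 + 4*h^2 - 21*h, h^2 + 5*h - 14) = h + 7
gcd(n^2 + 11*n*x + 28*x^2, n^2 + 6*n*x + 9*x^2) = 1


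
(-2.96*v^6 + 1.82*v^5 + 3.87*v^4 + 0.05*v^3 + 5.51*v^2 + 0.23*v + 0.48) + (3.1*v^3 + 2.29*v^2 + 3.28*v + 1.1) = -2.96*v^6 + 1.82*v^5 + 3.87*v^4 + 3.15*v^3 + 7.8*v^2 + 3.51*v + 1.58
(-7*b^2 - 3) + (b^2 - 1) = -6*b^2 - 4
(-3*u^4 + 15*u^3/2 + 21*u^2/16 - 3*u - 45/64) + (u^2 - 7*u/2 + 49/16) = -3*u^4 + 15*u^3/2 + 37*u^2/16 - 13*u/2 + 151/64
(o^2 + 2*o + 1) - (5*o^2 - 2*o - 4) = -4*o^2 + 4*o + 5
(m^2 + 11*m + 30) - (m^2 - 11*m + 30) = 22*m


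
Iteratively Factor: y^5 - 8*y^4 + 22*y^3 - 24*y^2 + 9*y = (y - 3)*(y^4 - 5*y^3 + 7*y^2 - 3*y) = (y - 3)*(y - 1)*(y^3 - 4*y^2 + 3*y) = y*(y - 3)*(y - 1)*(y^2 - 4*y + 3) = y*(y - 3)*(y - 1)^2*(y - 3)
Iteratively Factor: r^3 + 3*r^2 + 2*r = (r)*(r^2 + 3*r + 2) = r*(r + 1)*(r + 2)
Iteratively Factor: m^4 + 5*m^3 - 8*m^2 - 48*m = (m + 4)*(m^3 + m^2 - 12*m) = (m - 3)*(m + 4)*(m^2 + 4*m) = m*(m - 3)*(m + 4)*(m + 4)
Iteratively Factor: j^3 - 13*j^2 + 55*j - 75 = (j - 5)*(j^2 - 8*j + 15) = (j - 5)^2*(j - 3)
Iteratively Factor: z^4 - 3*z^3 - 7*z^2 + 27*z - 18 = (z - 2)*(z^3 - z^2 - 9*z + 9) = (z - 2)*(z - 1)*(z^2 - 9) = (z - 3)*(z - 2)*(z - 1)*(z + 3)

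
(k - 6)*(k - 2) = k^2 - 8*k + 12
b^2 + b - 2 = (b - 1)*(b + 2)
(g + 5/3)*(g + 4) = g^2 + 17*g/3 + 20/3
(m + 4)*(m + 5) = m^2 + 9*m + 20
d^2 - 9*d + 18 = (d - 6)*(d - 3)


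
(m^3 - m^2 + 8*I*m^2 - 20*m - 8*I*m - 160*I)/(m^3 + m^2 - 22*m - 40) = (m + 8*I)/(m + 2)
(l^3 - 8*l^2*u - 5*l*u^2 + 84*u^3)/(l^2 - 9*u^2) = (-l^2 + 11*l*u - 28*u^2)/(-l + 3*u)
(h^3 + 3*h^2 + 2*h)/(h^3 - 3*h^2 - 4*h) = (h + 2)/(h - 4)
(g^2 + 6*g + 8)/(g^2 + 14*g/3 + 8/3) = 3*(g + 2)/(3*g + 2)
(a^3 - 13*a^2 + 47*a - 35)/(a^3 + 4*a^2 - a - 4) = (a^2 - 12*a + 35)/(a^2 + 5*a + 4)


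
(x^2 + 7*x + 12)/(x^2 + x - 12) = (x + 3)/(x - 3)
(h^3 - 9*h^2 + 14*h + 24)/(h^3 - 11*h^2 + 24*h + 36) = (h - 4)/(h - 6)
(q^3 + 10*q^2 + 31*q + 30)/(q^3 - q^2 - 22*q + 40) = (q^2 + 5*q + 6)/(q^2 - 6*q + 8)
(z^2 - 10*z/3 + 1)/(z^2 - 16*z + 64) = (z^2 - 10*z/3 + 1)/(z^2 - 16*z + 64)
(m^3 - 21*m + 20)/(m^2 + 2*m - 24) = (m^2 + 4*m - 5)/(m + 6)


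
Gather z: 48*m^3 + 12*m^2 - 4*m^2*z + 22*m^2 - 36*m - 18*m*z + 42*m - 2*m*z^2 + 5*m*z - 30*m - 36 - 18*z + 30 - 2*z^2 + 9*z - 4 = 48*m^3 + 34*m^2 - 24*m + z^2*(-2*m - 2) + z*(-4*m^2 - 13*m - 9) - 10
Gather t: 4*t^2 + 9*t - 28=4*t^2 + 9*t - 28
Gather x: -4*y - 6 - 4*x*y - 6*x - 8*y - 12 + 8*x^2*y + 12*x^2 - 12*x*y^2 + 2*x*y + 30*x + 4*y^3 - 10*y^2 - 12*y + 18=x^2*(8*y + 12) + x*(-12*y^2 - 2*y + 24) + 4*y^3 - 10*y^2 - 24*y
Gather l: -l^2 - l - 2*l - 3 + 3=-l^2 - 3*l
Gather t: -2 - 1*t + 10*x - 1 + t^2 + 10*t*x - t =t^2 + t*(10*x - 2) + 10*x - 3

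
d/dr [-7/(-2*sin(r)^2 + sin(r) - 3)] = 7*(1 - 4*sin(r))*cos(r)/(-sin(r) - cos(2*r) + 4)^2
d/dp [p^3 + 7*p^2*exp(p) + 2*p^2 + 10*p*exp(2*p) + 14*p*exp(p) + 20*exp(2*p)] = 7*p^2*exp(p) + 3*p^2 + 20*p*exp(2*p) + 28*p*exp(p) + 4*p + 50*exp(2*p) + 14*exp(p)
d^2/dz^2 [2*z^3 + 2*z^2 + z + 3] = 12*z + 4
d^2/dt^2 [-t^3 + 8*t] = -6*t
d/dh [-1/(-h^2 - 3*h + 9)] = (-2*h - 3)/(h^2 + 3*h - 9)^2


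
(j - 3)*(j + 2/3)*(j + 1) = j^3 - 4*j^2/3 - 13*j/3 - 2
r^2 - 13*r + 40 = (r - 8)*(r - 5)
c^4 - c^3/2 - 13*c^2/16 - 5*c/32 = c*(c - 5/4)*(c + 1/4)*(c + 1/2)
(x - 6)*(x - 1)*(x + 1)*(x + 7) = x^4 + x^3 - 43*x^2 - x + 42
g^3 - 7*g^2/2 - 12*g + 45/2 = (g - 5)*(g - 3/2)*(g + 3)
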